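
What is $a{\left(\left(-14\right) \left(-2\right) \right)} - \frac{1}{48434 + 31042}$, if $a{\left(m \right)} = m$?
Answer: $\frac{2225327}{79476} \approx 28.0$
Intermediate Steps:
$a{\left(\left(-14\right) \left(-2\right) \right)} - \frac{1}{48434 + 31042} = \left(-14\right) \left(-2\right) - \frac{1}{48434 + 31042} = 28 - \frac{1}{79476} = \frac{2225327}{79476}$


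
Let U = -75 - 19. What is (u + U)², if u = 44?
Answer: 2500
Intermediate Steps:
U = -94
(u + U)² = (44 - 94)² = (-50)² = 2500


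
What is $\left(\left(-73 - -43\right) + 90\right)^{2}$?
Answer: $3600$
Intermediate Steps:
$\left(\left(-73 - -43\right) + 90\right)^{2} = \left(\left(-73 + 43\right) + 90\right)^{2} = \left(-30 + 90\right)^{2} = 60^{2} = 3600$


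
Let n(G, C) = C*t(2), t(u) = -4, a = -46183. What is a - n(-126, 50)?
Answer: -45983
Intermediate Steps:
n(G, C) = -4*C (n(G, C) = C*(-4) = -4*C)
a - n(-126, 50) = -46183 - (-4)*50 = -46183 - 1*(-200) = -46183 + 200 = -45983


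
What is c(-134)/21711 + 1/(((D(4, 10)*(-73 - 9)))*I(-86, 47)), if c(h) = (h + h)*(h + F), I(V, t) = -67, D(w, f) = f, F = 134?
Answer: 1/54940 ≈ 1.8202e-5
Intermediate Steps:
c(h) = 2*h*(134 + h) (c(h) = (h + h)*(h + 134) = (2*h)*(134 + h) = 2*h*(134 + h))
c(-134)/21711 + 1/(((D(4, 10)*(-73 - 9)))*I(-86, 47)) = (2*(-134)*(134 - 134))/21711 + 1/((10*(-73 - 9))*(-67)) = (2*(-134)*0)*(1/21711) - 1/67/(10*(-82)) = 0*(1/21711) - 1/67/(-820) = 0 - 1/820*(-1/67) = 0 + 1/54940 = 1/54940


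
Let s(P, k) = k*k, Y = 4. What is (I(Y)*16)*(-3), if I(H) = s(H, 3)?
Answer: -432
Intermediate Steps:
s(P, k) = k²
I(H) = 9 (I(H) = 3² = 9)
(I(Y)*16)*(-3) = (9*16)*(-3) = 144*(-3) = -432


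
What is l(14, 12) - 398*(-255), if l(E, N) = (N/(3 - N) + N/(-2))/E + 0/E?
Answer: 2131279/21 ≈ 1.0149e+5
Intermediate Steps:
l(E, N) = (-N/2 + N/(3 - N))/E (l(E, N) = (N/(3 - N) + N*(-1/2))/E + 0 = (N/(3 - N) - N/2)/E + 0 = (-N/2 + N/(3 - N))/E + 0 = (-N/2 + N/(3 - N))/E)
l(14, 12) - 398*(-255) = (1/2)*12*(1 - 1*12)/(14*(-3 + 12)) - 398*(-255) = (1/2)*12*(1/14)*(1 - 12)/9 + 101490 = (1/2)*12*(1/14)*(1/9)*(-11) + 101490 = -11/21 + 101490 = 2131279/21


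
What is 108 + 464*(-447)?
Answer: -207300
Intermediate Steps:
108 + 464*(-447) = 108 - 207408 = -207300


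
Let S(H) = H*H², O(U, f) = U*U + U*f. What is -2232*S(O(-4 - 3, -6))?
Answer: -1681970472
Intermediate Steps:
O(U, f) = U² + U*f
S(H) = H³
-2232*S(O(-4 - 3, -6)) = -2232*(-4 - 3)³*((-4 - 3) - 6)³ = -2232*(-343*(-7 - 6)³) = -2232*(-7*(-13))³ = -2232*91³ = -2232*753571 = -1681970472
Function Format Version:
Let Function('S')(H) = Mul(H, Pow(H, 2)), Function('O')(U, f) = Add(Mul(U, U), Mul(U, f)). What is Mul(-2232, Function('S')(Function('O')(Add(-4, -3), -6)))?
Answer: -1681970472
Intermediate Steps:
Function('O')(U, f) = Add(Pow(U, 2), Mul(U, f))
Function('S')(H) = Pow(H, 3)
Mul(-2232, Function('S')(Function('O')(Add(-4, -3), -6))) = Mul(-2232, Pow(Mul(Add(-4, -3), Add(Add(-4, -3), -6)), 3)) = Mul(-2232, Pow(Mul(-7, Add(-7, -6)), 3)) = Mul(-2232, Pow(Mul(-7, -13), 3)) = Mul(-2232, Pow(91, 3)) = Mul(-2232, 753571) = -1681970472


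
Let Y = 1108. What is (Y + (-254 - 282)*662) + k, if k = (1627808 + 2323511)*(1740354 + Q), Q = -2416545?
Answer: -2671846699653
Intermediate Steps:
k = -2671846345929 (k = (1627808 + 2323511)*(1740354 - 2416545) = 3951319*(-676191) = -2671846345929)
(Y + (-254 - 282)*662) + k = (1108 + (-254 - 282)*662) - 2671846345929 = (1108 - 536*662) - 2671846345929 = (1108 - 354832) - 2671846345929 = -353724 - 2671846345929 = -2671846699653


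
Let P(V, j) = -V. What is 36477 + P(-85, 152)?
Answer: 36562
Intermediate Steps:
36477 + P(-85, 152) = 36477 - 1*(-85) = 36477 + 85 = 36562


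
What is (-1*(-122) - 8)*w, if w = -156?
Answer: -17784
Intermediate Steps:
(-1*(-122) - 8)*w = (-1*(-122) - 8)*(-156) = (122 - 8)*(-156) = 114*(-156) = -17784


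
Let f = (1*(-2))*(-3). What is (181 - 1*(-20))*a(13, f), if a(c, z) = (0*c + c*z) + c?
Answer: 18291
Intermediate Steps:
f = 6 (f = -2*(-3) = 6)
a(c, z) = c + c*z (a(c, z) = (0 + c*z) + c = c*z + c = c + c*z)
(181 - 1*(-20))*a(13, f) = (181 - 1*(-20))*(13*(1 + 6)) = (181 + 20)*(13*7) = 201*91 = 18291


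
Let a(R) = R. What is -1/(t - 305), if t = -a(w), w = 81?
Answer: 1/386 ≈ 0.0025907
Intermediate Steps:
t = -81 (t = -1*81 = -81)
-1/(t - 305) = -1/(-81 - 305) = -1/(-386) = -1*(-1/386) = 1/386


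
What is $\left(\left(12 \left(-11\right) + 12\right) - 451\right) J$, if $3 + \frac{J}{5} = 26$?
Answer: $-65665$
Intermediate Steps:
$J = 115$ ($J = -15 + 5 \cdot 26 = -15 + 130 = 115$)
$\left(\left(12 \left(-11\right) + 12\right) - 451\right) J = \left(\left(12 \left(-11\right) + 12\right) - 451\right) 115 = \left(\left(-132 + 12\right) - 451\right) 115 = \left(-120 - 451\right) 115 = \left(-571\right) 115 = -65665$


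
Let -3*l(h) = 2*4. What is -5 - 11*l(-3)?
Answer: 73/3 ≈ 24.333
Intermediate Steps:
l(h) = -8/3 (l(h) = -2*4/3 = -⅓*8 = -8/3)
-5 - 11*l(-3) = -5 - 11*(-8/3) = -5 + 88/3 = 73/3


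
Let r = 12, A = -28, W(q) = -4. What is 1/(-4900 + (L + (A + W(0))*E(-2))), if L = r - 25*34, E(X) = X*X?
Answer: -1/5866 ≈ -0.00017047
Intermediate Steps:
E(X) = X²
L = -838 (L = 12 - 25*34 = 12 - 850 = -838)
1/(-4900 + (L + (A + W(0))*E(-2))) = 1/(-4900 + (-838 + (-28 - 4)*(-2)²)) = 1/(-4900 + (-838 - 32*4)) = 1/(-4900 + (-838 - 128)) = 1/(-4900 - 966) = 1/(-5866) = -1/5866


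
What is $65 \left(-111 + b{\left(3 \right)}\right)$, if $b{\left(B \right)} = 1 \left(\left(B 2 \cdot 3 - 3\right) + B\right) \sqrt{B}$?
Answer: $-7215 + 1170 \sqrt{3} \approx -5188.5$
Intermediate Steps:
$b{\left(B \right)} = \sqrt{B} \left(-3 + 7 B\right)$ ($b{\left(B \right)} = 1 \left(\left(2 B 3 - 3\right) + B\right) \sqrt{B} = 1 \left(\left(6 B - 3\right) + B\right) \sqrt{B} = 1 \left(\left(-3 + 6 B\right) + B\right) \sqrt{B} = 1 \left(-3 + 7 B\right) \sqrt{B} = \left(-3 + 7 B\right) \sqrt{B} = \sqrt{B} \left(-3 + 7 B\right)$)
$65 \left(-111 + b{\left(3 \right)}\right) = 65 \left(-111 + \sqrt{3} \left(-3 + 7 \cdot 3\right)\right) = 65 \left(-111 + \sqrt{3} \left(-3 + 21\right)\right) = 65 \left(-111 + \sqrt{3} \cdot 18\right) = 65 \left(-111 + 18 \sqrt{3}\right) = -7215 + 1170 \sqrt{3}$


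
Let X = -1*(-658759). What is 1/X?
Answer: 1/658759 ≈ 1.5180e-6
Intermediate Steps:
X = 658759
1/X = 1/658759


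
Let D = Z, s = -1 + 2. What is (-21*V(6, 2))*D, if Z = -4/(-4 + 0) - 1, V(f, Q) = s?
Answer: 0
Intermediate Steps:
s = 1
V(f, Q) = 1
Z = 0 (Z = -4/(-4) - 1 = -4*(-¼) - 1 = 1 - 1 = 0)
D = 0
(-21*V(6, 2))*D = -21*1*0 = -21*0 = 0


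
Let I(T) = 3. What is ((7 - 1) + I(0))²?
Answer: 81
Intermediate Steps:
((7 - 1) + I(0))² = ((7 - 1) + 3)² = (6 + 3)² = 9² = 81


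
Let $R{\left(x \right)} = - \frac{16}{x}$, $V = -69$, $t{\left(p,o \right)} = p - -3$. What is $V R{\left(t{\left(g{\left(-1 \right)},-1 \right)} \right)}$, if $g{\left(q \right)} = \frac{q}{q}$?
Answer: $276$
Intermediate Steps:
$g{\left(q \right)} = 1$
$t{\left(p,o \right)} = 3 + p$ ($t{\left(p,o \right)} = p + 3 = 3 + p$)
$V R{\left(t{\left(g{\left(-1 \right)},-1 \right)} \right)} = - 69 \left(- \frac{16}{3 + 1}\right) = - 69 \left(- \frac{16}{4}\right) = - 69 \left(\left(-16\right) \frac{1}{4}\right) = \left(-69\right) \left(-4\right) = 276$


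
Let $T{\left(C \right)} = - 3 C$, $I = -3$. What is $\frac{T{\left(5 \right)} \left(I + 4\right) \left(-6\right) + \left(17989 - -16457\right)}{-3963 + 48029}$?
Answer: $\frac{17268}{22033} \approx 0.78373$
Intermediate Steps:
$\frac{T{\left(5 \right)} \left(I + 4\right) \left(-6\right) + \left(17989 - -16457\right)}{-3963 + 48029} = \frac{\left(-3\right) 5 \left(-3 + 4\right) \left(-6\right) + \left(17989 - -16457\right)}{-3963 + 48029} = \frac{- 15 \cdot 1 \left(-6\right) + \left(17989 + 16457\right)}{44066} = \left(\left(-15\right) \left(-6\right) + 34446\right) \frac{1}{44066} = \left(90 + 34446\right) \frac{1}{44066} = 34536 \cdot \frac{1}{44066} = \frac{17268}{22033}$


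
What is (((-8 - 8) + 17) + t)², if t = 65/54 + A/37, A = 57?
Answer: 55965361/3992004 ≈ 14.019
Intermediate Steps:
t = 5483/1998 (t = 65/54 + 57/37 = 5483/1998 ≈ 2.7442)
(((-8 - 8) + 17) + t)² = (((-8 - 8) + 17) + 5483/1998)² = ((-16 + 17) + 5483/1998)² = (1 + 5483/1998)² = (7481/1998)² = 55965361/3992004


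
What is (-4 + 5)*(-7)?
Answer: -7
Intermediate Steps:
(-4 + 5)*(-7) = 1*(-7) = -7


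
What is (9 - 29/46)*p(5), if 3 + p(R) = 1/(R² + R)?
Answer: -6853/276 ≈ -24.830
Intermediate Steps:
p(R) = -3 + 1/(R + R²) (p(R) = -3 + 1/(R² + R) = -3 + 1/(R + R²))
(9 - 29/46)*p(5) = (9 - 29/46)*((1 - 3*5 - 3*5²)/(5*(1 + 5))) = (9 - 29*1/46)*((⅕)*(1 - 15 - 3*25)/6) = (9 - 29/46)*((⅕)*(⅙)*(1 - 15 - 75)) = 385*((⅕)*(⅙)*(-89))/46 = (385/46)*(-89/30) = -6853/276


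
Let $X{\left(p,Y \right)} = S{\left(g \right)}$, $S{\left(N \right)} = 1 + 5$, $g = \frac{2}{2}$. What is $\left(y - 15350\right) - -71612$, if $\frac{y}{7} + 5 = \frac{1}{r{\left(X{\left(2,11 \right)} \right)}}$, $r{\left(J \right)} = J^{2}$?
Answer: $\frac{2024179}{36} \approx 56227.0$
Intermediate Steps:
$g = 1$ ($g = 2 \cdot \frac{1}{2} = 1$)
$S{\left(N \right)} = 6$
$X{\left(p,Y \right)} = 6$
$y = - \frac{1253}{36}$ ($y = -35 + \frac{7}{6^{2}} = -35 + \frac{7}{36} = - \frac{1253}{36} \approx -34.806$)
$\left(y - 15350\right) - -71612 = \left(- \frac{1253}{36} - 15350\right) - -71612 = - \frac{553853}{36} + 71612 = \frac{2024179}{36}$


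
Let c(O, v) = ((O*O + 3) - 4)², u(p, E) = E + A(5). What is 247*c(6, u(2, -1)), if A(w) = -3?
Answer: 302575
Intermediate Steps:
u(p, E) = -3 + E (u(p, E) = E - 3 = -3 + E)
c(O, v) = (-1 + O²)² (c(O, v) = ((O² + 3) - 4)² = ((3 + O²) - 4)² = (-1 + O²)²)
247*c(6, u(2, -1)) = 247*(-1 + 6²)² = 247*(-1 + 36)² = 247*35² = 247*1225 = 302575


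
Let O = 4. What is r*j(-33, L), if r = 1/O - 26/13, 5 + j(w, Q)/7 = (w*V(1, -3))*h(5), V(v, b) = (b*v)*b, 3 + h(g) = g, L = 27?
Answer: 29351/4 ≈ 7337.8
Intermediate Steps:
h(g) = -3 + g
V(v, b) = v*b²
j(w, Q) = -35 + 126*w (j(w, Q) = -35 + 7*((w*(1*(-3)²))*(-3 + 5)) = -35 + 7*((w*(1*9))*2) = -35 + 7*((w*9)*2) = -35 + 7*((9*w)*2) = -35 + 7*(18*w) = -35 + 126*w)
r = -7/4 (r = 1/4 - 26/13 = 1*(¼) - 26*1/13 = ¼ - 2 = -7/4 ≈ -1.7500)
r*j(-33, L) = -7*(-35 + 126*(-33))/4 = -7*(-35 - 4158)/4 = -7/4*(-4193) = 29351/4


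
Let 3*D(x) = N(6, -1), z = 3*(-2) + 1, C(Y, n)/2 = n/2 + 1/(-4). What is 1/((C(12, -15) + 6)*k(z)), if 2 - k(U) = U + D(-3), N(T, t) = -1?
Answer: -3/209 ≈ -0.014354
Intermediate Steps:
C(Y, n) = -½ + n (C(Y, n) = 2*(n/2 + 1/(-4)) = 2*(n*(½) + 1*(-¼)) = 2*(n/2 - ¼) = 2*(-¼ + n/2) = -½ + n)
z = -5 (z = -6 + 1 = -5)
D(x) = -⅓ (D(x) = (⅓)*(-1) = -⅓)
k(U) = 7/3 - U (k(U) = 2 - (U - ⅓) = 2 - (-⅓ + U) = 2 + (⅓ - U) = 7/3 - U)
1/((C(12, -15) + 6)*k(z)) = 1/(((-½ - 15) + 6)*(7/3 - 1*(-5))) = 1/((-31/2 + 6)*(7/3 + 5)) = 1/(-19/2*22/3) = 1/(-209/3) = -3/209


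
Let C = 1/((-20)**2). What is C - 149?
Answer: -59599/400 ≈ -149.00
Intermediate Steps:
C = 1/400 ≈ 0.0025000
C - 149 = 1/400 - 149 = -59599/400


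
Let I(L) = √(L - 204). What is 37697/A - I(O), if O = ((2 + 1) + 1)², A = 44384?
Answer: 37697/44384 - 2*I*√47 ≈ 0.84934 - 13.711*I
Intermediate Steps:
O = 16 (O = (3 + 1)² = 4² = 16)
I(L) = √(-204 + L)
37697/A - I(O) = 37697/44384 - √(-204 + 16) = 37697*(1/44384) - √(-188) = 37697/44384 - 2*I*√47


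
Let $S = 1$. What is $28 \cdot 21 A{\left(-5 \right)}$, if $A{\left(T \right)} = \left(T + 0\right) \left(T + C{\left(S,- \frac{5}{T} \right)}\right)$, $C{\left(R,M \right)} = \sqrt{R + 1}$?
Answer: $14700 - 2940 \sqrt{2} \approx 10542.0$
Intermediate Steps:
$C{\left(R,M \right)} = \sqrt{1 + R}$
$A{\left(T \right)} = T \left(T + \sqrt{2}\right)$ ($A{\left(T \right)} = \left(T + 0\right) \left(T + \sqrt{1 + 1}\right) = T \left(T + \sqrt{2}\right)$)
$28 \cdot 21 A{\left(-5 \right)} = 28 \cdot 21 \left(- 5 \left(-5 + \sqrt{2}\right)\right) = 588 \left(25 - 5 \sqrt{2}\right) = 14700 - 2940 \sqrt{2}$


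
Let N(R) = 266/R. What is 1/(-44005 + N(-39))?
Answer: -39/1716461 ≈ -2.2721e-5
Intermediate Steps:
1/(-44005 + N(-39)) = 1/(-44005 + 266/(-39)) = 1/(-44005 + 266*(-1/39)) = 1/(-44005 - 266/39) = 1/(-1716461/39) = -39/1716461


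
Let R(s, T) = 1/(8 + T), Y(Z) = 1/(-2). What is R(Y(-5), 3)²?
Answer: 1/121 ≈ 0.0082645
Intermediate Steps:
Y(Z) = -½
R(Y(-5), 3)² = (1/(8 + 3))² = (1/11)² = 1/121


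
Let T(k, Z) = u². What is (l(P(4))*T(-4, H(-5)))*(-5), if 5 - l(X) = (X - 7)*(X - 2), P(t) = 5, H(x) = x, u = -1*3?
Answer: -495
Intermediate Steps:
u = -3
T(k, Z) = 9 (T(k, Z) = (-3)² = 9)
l(X) = 5 - (-7 + X)*(-2 + X) (l(X) = 5 - (X - 7)*(X - 2) = 5 - (-7 + X)*(-2 + X))
(l(P(4))*T(-4, H(-5)))*(-5) = ((-9 - 1*5² + 9*5)*9)*(-5) = ((-9 - 1*25 + 45)*9)*(-5) = ((-9 - 25 + 45)*9)*(-5) = (11*9)*(-5) = 99*(-5) = -495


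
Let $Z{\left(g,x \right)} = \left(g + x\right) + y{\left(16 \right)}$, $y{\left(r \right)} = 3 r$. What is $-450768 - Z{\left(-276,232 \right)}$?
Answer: $-450772$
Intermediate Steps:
$Z{\left(g,x \right)} = 48 + g + x$ ($Z{\left(g,x \right)} = \left(g + x\right) + 3 \cdot 16 = \left(g + x\right) + 48 = 48 + g + x$)
$-450768 - Z{\left(-276,232 \right)} = -450768 - \left(48 - 276 + 232\right) = -450768 - 4 = -450772$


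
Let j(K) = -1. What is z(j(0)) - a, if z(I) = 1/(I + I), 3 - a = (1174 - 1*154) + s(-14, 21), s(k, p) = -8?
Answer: 2017/2 ≈ 1008.5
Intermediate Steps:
a = -1009 (a = 3 - ((1174 - 1*154) - 8) = 3 - ((1174 - 154) - 8) = 3 - (1020 - 8) = 3 - 1*1012 = 3 - 1012 = -1009)
z(I) = 1/(2*I)
z(j(0)) - a = (½)/(-1) - 1*(-1009) = (½)*(-1) + 1009 = -½ + 1009 = 2017/2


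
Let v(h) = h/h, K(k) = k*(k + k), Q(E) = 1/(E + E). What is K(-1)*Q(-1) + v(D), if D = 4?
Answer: 0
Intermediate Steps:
Q(E) = 1/(2*E)
K(k) = 2*k² (K(k) = k*(2*k) = 2*k²)
v(h) = 1
K(-1)*Q(-1) + v(D) = (2*(-1)²)*((½)/(-1)) + 1 = (2*1)*((½)*(-1)) + 1 = 2*(-½) + 1 = -1 + 1 = 0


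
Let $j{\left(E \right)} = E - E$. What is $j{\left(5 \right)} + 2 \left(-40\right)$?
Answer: $-80$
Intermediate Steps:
$j{\left(E \right)} = 0$
$j{\left(5 \right)} + 2 \left(-40\right) = 0 + 2 \left(-40\right) = 0 - 80 = -80$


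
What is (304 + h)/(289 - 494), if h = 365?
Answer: -669/205 ≈ -3.2634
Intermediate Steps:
(304 + h)/(289 - 494) = (304 + 365)/(289 - 494) = 669/(-205) = 669*(-1/205) = -669/205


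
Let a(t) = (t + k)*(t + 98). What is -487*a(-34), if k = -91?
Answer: 3896000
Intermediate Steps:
a(t) = (-91 + t)*(98 + t) (a(t) = (t - 91)*(t + 98) = (-91 + t)*(98 + t))
-487*a(-34) = -487*(-8918 + (-34)² + 7*(-34)) = -487*(-8918 + 1156 - 238) = -487*(-8000) = 3896000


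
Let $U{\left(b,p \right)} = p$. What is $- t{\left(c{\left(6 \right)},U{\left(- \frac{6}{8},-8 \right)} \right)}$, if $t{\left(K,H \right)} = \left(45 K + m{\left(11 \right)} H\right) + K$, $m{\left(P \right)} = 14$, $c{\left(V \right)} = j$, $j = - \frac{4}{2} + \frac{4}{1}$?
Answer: $20$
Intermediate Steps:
$j = 2$ ($j = \left(-4\right) \frac{1}{2} + 4 \cdot 1 = -2 + 4 = 2$)
$c{\left(V \right)} = 2$
$t{\left(K,H \right)} = 14 H + 46 K$ ($t{\left(K,H \right)} = \left(45 K + 14 H\right) + K = \left(14 H + 45 K\right) + K = 14 H + 46 K$)
$- t{\left(c{\left(6 \right)},U{\left(- \frac{6}{8},-8 \right)} \right)} = - (14 \left(-8\right) + 46 \cdot 2) = - (-112 + 92) = \left(-1\right) \left(-20\right) = 20$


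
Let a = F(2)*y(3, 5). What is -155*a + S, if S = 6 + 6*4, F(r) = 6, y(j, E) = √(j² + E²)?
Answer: 30 - 930*√34 ≈ -5392.8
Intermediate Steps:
y(j, E) = √(E² + j²)
a = 6*√34 (a = 6*√(5² + 3²) = 6*√(25 + 9) = 6*√34 ≈ 34.986)
S = 30 (S = 6 + 24 = 30)
-155*a + S = -930*√34 + 30 = 30 - 930*√34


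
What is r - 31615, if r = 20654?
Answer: -10961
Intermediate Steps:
r - 31615 = 20654 - 31615 = -10961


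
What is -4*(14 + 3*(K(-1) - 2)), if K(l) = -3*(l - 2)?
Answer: -140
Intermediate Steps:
K(l) = 6 - 3*l (K(l) = -3*(-2 + l) = 6 - 3*l)
-4*(14 + 3*(K(-1) - 2)) = -4*(14 + 3*((6 - 3*(-1)) - 2)) = -4*(14 + 3*((6 + 3) - 2)) = -4*(14 + 3*(9 - 2)) = -4*(14 + 3*7) = -4*(14 + 21) = -4*35 = -140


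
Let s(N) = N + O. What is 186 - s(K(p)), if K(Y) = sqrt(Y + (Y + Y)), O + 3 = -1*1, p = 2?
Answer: 190 - sqrt(6) ≈ 187.55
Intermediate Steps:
O = -4 (O = -3 - 1*1 = -3 - 1 = -4)
K(Y) = sqrt(3)*sqrt(Y) (K(Y) = sqrt(Y + 2*Y) = sqrt(3*Y) = sqrt(3)*sqrt(Y))
s(N) = -4 + N (s(N) = N - 4 = -4 + N)
186 - s(K(p)) = 186 - (-4 + sqrt(3)*sqrt(2)) = 186 - (-4 + sqrt(6)) = 186 + (4 - sqrt(6)) = 190 - sqrt(6)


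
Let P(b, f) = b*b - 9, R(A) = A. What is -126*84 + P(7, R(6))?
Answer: -10544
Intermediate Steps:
P(b, f) = -9 + b² (P(b, f) = b² - 9 = -9 + b²)
-126*84 + P(7, R(6)) = -126*84 + (-9 + 7²) = -10584 + (-9 + 49) = -10584 + 40 = -10544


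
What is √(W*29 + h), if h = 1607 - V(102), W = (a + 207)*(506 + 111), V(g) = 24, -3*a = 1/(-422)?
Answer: √5938929228642/1266 ≈ 1925.0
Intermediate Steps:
a = 1/1266 (a = -⅓/(-422) = -⅓*(-1/422) = 1/1266 ≈ 0.00078989)
W = 161692871/1266 (W = (1/1266 + 207)*(506 + 111) = (262063/1266)*617 = 161692871/1266 ≈ 1.2772e+5)
h = 1583 (h = 1607 - 1*24 = 1607 - 24 = 1583)
√(W*29 + h) = √((161692871/1266)*29 + 1583) = √(4689093259/1266 + 1583) = √(4691097337/1266) = √5938929228642/1266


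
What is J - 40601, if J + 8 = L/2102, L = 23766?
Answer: -42668176/1051 ≈ -40598.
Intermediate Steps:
J = 3475/1051 (J = -8 + 23766/2102 = -8 + 23766*(1/2102) = -8 + 11883/1051 = 3475/1051 ≈ 3.3064)
J - 40601 = 3475/1051 - 40601 = -42668176/1051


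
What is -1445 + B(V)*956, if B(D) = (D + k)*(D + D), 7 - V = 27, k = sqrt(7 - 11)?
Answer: 763355 - 76480*I ≈ 7.6336e+5 - 76480.0*I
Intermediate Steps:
k = 2*I (k = sqrt(-4) = 2*I ≈ 2.0*I)
V = -20 (V = 7 - 1*27 = 7 - 27 = -20)
B(D) = 2*D*(D + 2*I) (B(D) = (D + 2*I)*(D + D) = (D + 2*I)*(2*D) = 2*D*(D + 2*I))
-1445 + B(V)*956 = -1445 + (2*(-20)*(-20 + 2*I))*956 = -1445 + (800 - 80*I)*956 = -1445 + (764800 - 76480*I) = 763355 - 76480*I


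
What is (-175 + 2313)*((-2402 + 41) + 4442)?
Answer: 4449178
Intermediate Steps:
(-175 + 2313)*((-2402 + 41) + 4442) = 2138*(-2361 + 4442) = 2138*2081 = 4449178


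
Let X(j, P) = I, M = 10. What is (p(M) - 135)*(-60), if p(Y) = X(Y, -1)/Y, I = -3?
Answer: 8118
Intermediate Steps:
X(j, P) = -3
p(Y) = -3/Y
(p(M) - 135)*(-60) = (-3/10 - 135)*(-60) = -1353/10*(-60) = 8118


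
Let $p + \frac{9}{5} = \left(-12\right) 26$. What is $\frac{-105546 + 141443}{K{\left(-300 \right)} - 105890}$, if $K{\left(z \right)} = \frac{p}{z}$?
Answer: $- \frac{17948500}{52944477} \approx -0.33901$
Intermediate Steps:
$p = - \frac{1569}{5}$ ($p = - \frac{9}{5} - 312 = - \frac{1569}{5} \approx -313.8$)
$K{\left(z \right)} = - \frac{1569}{5 z}$
$\frac{-105546 + 141443}{K{\left(-300 \right)} - 105890} = \frac{-105546 + 141443}{- \frac{1569}{5 \left(-300\right)} - 105890} = \frac{35897}{\left(- \frac{1569}{5}\right) \left(- \frac{1}{300}\right) - 105890} = \frac{35897}{\frac{523}{500} - 105890} = \frac{35897}{- \frac{52944477}{500}} = 35897 \left(- \frac{500}{52944477}\right) = - \frac{17948500}{52944477}$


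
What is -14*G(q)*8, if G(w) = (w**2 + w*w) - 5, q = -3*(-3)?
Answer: -17584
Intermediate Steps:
q = 9
G(w) = -5 + 2*w**2 (G(w) = (w**2 + w**2) - 5 = 2*w**2 - 5 = -5 + 2*w**2)
-14*G(q)*8 = -14*(-5 + 2*9**2)*8 = -14*(-5 + 2*81)*8 = -14*(-5 + 162)*8 = -14*157*8 = -2198*8 = -17584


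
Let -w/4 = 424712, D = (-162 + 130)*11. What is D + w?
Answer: -1699200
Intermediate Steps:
D = -352 (D = -32*11 = -352)
w = -1698848 (w = -4*424712 = -1698848)
D + w = -352 - 1698848 = -1699200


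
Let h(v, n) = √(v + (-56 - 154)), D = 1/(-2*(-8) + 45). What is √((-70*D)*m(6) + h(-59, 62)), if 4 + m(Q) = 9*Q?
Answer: √(-213500 + 3721*I*√269)/61 ≈ 1.0719 + 7.6502*I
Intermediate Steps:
m(Q) = -4 + 9*Q
D = 1/61 (D = 1/(16 + 45) = 1/61 ≈ 0.016393)
h(v, n) = √(-210 + v) (h(v, n) = √(v - 210) = √(-210 + v))
√((-70*D)*m(6) + h(-59, 62)) = √((-70*1/61)*(-4 + 9*6) + √(-210 - 59)) = √(-70*(-4 + 54)/61 + √(-269)) = √(-70/61*50 + I*√269) = √(-3500/61 + I*√269)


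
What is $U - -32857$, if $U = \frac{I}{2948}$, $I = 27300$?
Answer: $\frac{24222434}{737} \approx 32866.0$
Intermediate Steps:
$U = \frac{6825}{737}$ ($U = \frac{27300}{2948} = 27300 \cdot \frac{1}{2948} = \frac{6825}{737} \approx 9.2605$)
$U - -32857 = \frac{6825}{737} - -32857 = \frac{6825}{737} + 32857 = \frac{24222434}{737}$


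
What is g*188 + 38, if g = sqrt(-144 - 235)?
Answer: 38 + 188*I*sqrt(379) ≈ 38.0 + 3660.0*I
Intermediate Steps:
g = I*sqrt(379) (g = sqrt(-379) = I*sqrt(379) ≈ 19.468*I)
g*188 + 38 = (I*sqrt(379))*188 + 38 = 188*I*sqrt(379) + 38 = 38 + 188*I*sqrt(379)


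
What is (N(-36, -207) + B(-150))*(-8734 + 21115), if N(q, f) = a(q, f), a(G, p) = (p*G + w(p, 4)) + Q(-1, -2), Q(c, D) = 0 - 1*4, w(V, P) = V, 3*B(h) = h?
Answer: 89031771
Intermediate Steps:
B(h) = h/3
Q(c, D) = -4 (Q(c, D) = 0 - 4 = -4)
a(G, p) = -4 + p + G*p (a(G, p) = (p*G + p) - 4 = (G*p + p) - 4 = (p + G*p) - 4 = -4 + p + G*p)
N(q, f) = -4 + f + f*q (N(q, f) = -4 + f + q*f = -4 + f + f*q)
(N(-36, -207) + B(-150))*(-8734 + 21115) = ((-4 - 207 - 207*(-36)) + (⅓)*(-150))*(-8734 + 21115) = ((-4 - 207 + 7452) - 50)*12381 = (7241 - 50)*12381 = 7191*12381 = 89031771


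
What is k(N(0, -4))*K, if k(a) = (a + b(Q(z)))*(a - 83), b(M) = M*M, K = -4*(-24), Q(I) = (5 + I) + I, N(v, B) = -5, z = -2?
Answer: 33792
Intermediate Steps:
Q(I) = 5 + 2*I
K = 96
b(M) = M²
k(a) = (1 + a)*(-83 + a) (k(a) = (a + (5 + 2*(-2))²)*(a - 83) = (a + (5 - 4)²)*(-83 + a) = (a + 1²)*(-83 + a) = (a + 1)*(-83 + a) = (1 + a)*(-83 + a))
k(N(0, -4))*K = (-83 + (-5)² - 82*(-5))*96 = (-83 + 25 + 410)*96 = 352*96 = 33792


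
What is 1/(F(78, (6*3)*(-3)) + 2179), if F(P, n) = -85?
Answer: 1/2094 ≈ 0.00047755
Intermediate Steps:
1/(F(78, (6*3)*(-3)) + 2179) = 1/(-85 + 2179) = 1/2094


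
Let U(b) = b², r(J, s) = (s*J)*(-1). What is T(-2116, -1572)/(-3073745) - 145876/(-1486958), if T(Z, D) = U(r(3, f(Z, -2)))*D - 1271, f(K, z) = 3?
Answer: 319806442647/2285264858855 ≈ 0.13994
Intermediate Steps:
r(J, s) = -J*s (r(J, s) = (J*s)*(-1) = -J*s)
T(Z, D) = -1271 + 81*D (T(Z, D) = (-1*3*3)²*D - 1271 = (-9)²*D - 1271 = 81*D - 1271 = -1271 + 81*D)
T(-2116, -1572)/(-3073745) - 145876/(-1486958) = (-1271 + 81*(-1572))/(-3073745) - 145876/(-1486958) = (-1271 - 127332)*(-1/3073745) - 145876*(-1/1486958) = -128603*(-1/3073745) + 72938/743479 = 128603/3073745 + 72938/743479 = 319806442647/2285264858855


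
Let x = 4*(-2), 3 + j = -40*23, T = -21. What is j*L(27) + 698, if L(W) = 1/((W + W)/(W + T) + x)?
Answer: -225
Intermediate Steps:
j = -923 (j = -3 - 40*23 = -3 - 920 = -923)
x = -8
L(W) = 1/(-8 + 2*W/(-21 + W)) (L(W) = 1/((W + W)/(W - 21) - 8) = 1/((2*W)/(-21 + W) - 8) = 1/(2*W/(-21 + W) - 8) = 1/(-8 + 2*W/(-21 + W)))
j*L(27) + 698 = -923*(-21 + 27)/(6*(28 - 1*27)) + 698 = -923*6/(6*(28 - 27)) + 698 = -923*6/(6*1) + 698 = -923*6/6 + 698 = -923*1 + 698 = -923 + 698 = -225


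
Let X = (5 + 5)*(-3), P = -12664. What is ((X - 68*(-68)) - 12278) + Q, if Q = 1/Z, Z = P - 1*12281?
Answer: -191677381/24945 ≈ -7684.0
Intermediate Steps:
X = -30 (X = 10*(-3) = -30)
Z = -24945 (Z = -12664 - 1*12281 = -12664 - 12281 = -24945)
Q = -1/24945 (Q = 1/(-24945) = -1/24945 ≈ -4.0088e-5)
((X - 68*(-68)) - 12278) + Q = ((-30 - 68*(-68)) - 12278) - 1/24945 = ((-30 + 4624) - 12278) - 1/24945 = (4594 - 12278) - 1/24945 = -7684 - 1/24945 = -191677381/24945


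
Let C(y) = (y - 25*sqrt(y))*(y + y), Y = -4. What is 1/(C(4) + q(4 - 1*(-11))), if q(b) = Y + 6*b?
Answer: -1/282 ≈ -0.0035461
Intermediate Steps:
C(y) = 2*y*(y - 25*sqrt(y)) (C(y) = (y - 25*sqrt(y))*(2*y) = 2*y*(y - 25*sqrt(y)))
q(b) = -4 + 6*b
1/(C(4) + q(4 - 1*(-11))) = 1/((-50*4**(3/2) + 2*4**2) + (-4 + 6*(4 - 1*(-11)))) = 1/((-50*8 + 2*16) + (-4 + 6*(4 + 11))) = 1/((-400 + 32) + (-4 + 6*15)) = 1/(-368 + (-4 + 90)) = 1/(-368 + 86) = 1/(-282) = -1/282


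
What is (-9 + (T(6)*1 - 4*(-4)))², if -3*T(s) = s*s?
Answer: 25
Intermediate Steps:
T(s) = -s²/3 (T(s) = -s*s/3 = -s²/3)
(-9 + (T(6)*1 - 4*(-4)))² = (-9 + (-⅓*6²*1 - 4*(-4)))² = (-9 + (-⅓*36*1 + 16))² = (-9 + (-12*1 + 16))² = (-9 + (-12 + 16))² = (-9 + 4)² = (-5)² = 25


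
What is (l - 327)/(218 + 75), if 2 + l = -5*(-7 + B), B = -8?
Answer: -254/293 ≈ -0.86689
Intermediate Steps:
l = 73 (l = -2 - 5*(-7 - 8) = -2 - 5*(-15) = -2 + 75 = 73)
(l - 327)/(218 + 75) = (73 - 327)/(218 + 75) = -254/293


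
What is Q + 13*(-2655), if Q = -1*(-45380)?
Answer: 10865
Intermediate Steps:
Q = 45380
Q + 13*(-2655) = 45380 + 13*(-2655) = 45380 - 34515 = 10865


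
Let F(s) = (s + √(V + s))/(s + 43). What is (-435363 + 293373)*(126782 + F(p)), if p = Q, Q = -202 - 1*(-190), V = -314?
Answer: -558053357700/31 - 141990*I*√326/31 ≈ -1.8002e+10 - 82700.0*I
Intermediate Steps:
Q = -12 (Q = -202 + 190 = -12)
p = -12
F(s) = (s + √(-314 + s))/(43 + s) (F(s) = (s + √(-314 + s))/(s + 43) = (s + √(-314 + s))/(43 + s))
(-435363 + 293373)*(126782 + F(p)) = (-435363 + 293373)*(126782 + (-12 + √(-314 - 12))/(43 - 12)) = -141990*(126782 + (-12 + √(-326))/31) = -141990*(126782 + (-12 + I*√326)/31) = -141990*(126782 + (-12/31 + I*√326/31)) = -141990*(3930230/31 + I*√326/31) = -558053357700/31 - 141990*I*√326/31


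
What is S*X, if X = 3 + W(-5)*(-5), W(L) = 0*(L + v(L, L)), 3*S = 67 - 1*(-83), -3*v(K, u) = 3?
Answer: 150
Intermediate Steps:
v(K, u) = -1 (v(K, u) = -⅓*3 = -1)
S = 50 (S = (67 - 1*(-83))/3 = (67 + 83)/3 = (⅓)*150 = 50)
W(L) = 0 (W(L) = 0*(L - 1) = 0*(-1 + L) = 0)
X = 3 (X = 3 + 0*(-5) = 3 + 0 = 3)
S*X = 50*3 = 150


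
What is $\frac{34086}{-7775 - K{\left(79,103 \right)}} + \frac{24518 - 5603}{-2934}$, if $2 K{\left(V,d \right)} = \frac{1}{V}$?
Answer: $- \frac{13012488619}{1201425078} \approx -10.831$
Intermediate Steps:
$K{\left(V,d \right)} = \frac{1}{2 V}$
$\frac{34086}{-7775 - K{\left(79,103 \right)}} + \frac{24518 - 5603}{-2934} = \frac{34086}{-7775 - \frac{1}{2 \cdot 79}} + \frac{24518 - 5603}{-2934} = \frac{34086}{-7775 - \frac{1}{2} \cdot \frac{1}{79}} + 18915 \left(- \frac{1}{2934}\right) = \frac{34086}{-7775 - \frac{1}{158}} - \frac{6305}{978} = \frac{34086}{- \frac{1228451}{158}} - \frac{6305}{978} = 34086 \left(- \frac{158}{1228451}\right) - \frac{6305}{978} = - \frac{5385588}{1228451} - \frac{6305}{978} = - \frac{13012488619}{1201425078}$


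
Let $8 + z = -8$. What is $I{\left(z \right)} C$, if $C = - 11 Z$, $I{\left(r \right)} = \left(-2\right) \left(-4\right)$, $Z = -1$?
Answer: $88$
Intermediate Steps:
$z = -16$ ($z = -8 - 8 = -16$)
$I{\left(r \right)} = 8$
$C = 11$ ($C = \left(-11\right) \left(-1\right) = 11$)
$I{\left(z \right)} C = 8 \cdot 11 = 88$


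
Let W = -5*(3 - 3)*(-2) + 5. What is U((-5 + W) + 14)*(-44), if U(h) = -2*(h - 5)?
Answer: 792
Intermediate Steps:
W = 5 (W = -0*(-2) + 5 = -5*0 + 5 = 0 + 5 = 5)
U(h) = 10 - 2*h (U(h) = -2*(-5 + h) = 10 - 2*h)
U((-5 + W) + 14)*(-44) = (10 - 2*((-5 + 5) + 14))*(-44) = (10 - 2*(0 + 14))*(-44) = (10 - 2*14)*(-44) = (10 - 28)*(-44) = -18*(-44) = 792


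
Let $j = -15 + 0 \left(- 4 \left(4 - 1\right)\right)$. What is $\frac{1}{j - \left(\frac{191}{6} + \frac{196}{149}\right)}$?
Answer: $- \frac{894}{43045} \approx -0.020769$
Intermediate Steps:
$j = -15$ ($j = -15 + 0 \left(\left(-4\right) 3\right) = -15 + 0 \left(-12\right) = -15 + 0 = -15$)
$\frac{1}{j - \left(\frac{191}{6} + \frac{196}{149}\right)} = \frac{1}{-15 - \left(\frac{191}{6} + \frac{196}{149}\right)} = \frac{1}{-15 - \left(\frac{196}{149} + \frac{382}{4 \cdot 3}\right)} = \frac{1}{-15 - \left(\frac{196}{149} + \frac{382}{12}\right)} = \frac{1}{-15 - \frac{29635}{894}} = \frac{1}{- \frac{43045}{894}} = - \frac{894}{43045}$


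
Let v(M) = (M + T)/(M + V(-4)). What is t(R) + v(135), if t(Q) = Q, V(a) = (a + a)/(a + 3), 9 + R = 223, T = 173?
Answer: 2810/13 ≈ 216.15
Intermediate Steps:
R = 214 (R = -9 + 223 = 214)
V(a) = 2*a/(3 + a) (V(a) = (2*a)/(3 + a) = 2*a/(3 + a))
v(M) = (173 + M)/(8 + M) (v(M) = (M + 173)/(M + 2*(-4)/(3 - 4)) = (173 + M)/(M + 2*(-4)/(-1)) = (173 + M)/(M + 2*(-4)*(-1)) = (173 + M)/(M + 8) = (173 + M)/(8 + M))
t(R) + v(135) = 214 + (173 + 135)/(8 + 135) = 214 + 308/143 = 214 + (1/143)*308 = 214 + 28/13 = 2810/13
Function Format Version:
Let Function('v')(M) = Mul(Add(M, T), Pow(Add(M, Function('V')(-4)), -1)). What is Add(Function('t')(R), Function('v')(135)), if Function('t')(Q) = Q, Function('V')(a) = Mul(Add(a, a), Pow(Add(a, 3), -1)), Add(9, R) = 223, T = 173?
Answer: Rational(2810, 13) ≈ 216.15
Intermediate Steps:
R = 214 (R = Add(-9, 223) = 214)
Function('V')(a) = Mul(2, a, Pow(Add(3, a), -1)) (Function('V')(a) = Mul(Mul(2, a), Pow(Add(3, a), -1)) = Mul(2, a, Pow(Add(3, a), -1)))
Function('v')(M) = Mul(Pow(Add(8, M), -1), Add(173, M)) (Function('v')(M) = Mul(Add(M, 173), Pow(Add(M, Mul(2, -4, Pow(Add(3, -4), -1))), -1)) = Mul(Add(173, M), Pow(Add(M, Mul(2, -4, Pow(-1, -1))), -1)) = Mul(Add(173, M), Pow(Add(M, Mul(2, -4, -1)), -1)) = Mul(Add(173, M), Pow(Add(M, 8), -1)) = Mul(Add(173, M), Pow(Add(8, M), -1)) = Mul(Pow(Add(8, M), -1), Add(173, M)))
Add(Function('t')(R), Function('v')(135)) = Add(214, Mul(Pow(Add(8, 135), -1), Add(173, 135))) = Add(214, Mul(Pow(143, -1), 308)) = Add(214, Mul(Rational(1, 143), 308)) = Add(214, Rational(28, 13)) = Rational(2810, 13)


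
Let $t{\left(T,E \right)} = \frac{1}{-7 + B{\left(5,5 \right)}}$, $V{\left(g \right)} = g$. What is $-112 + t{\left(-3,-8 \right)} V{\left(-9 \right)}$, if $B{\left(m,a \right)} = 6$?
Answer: $-103$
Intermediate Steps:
$t{\left(T,E \right)} = -1$ ($t{\left(T,E \right)} = \frac{1}{-7 + 6} = \frac{1}{-1} = -1$)
$-112 + t{\left(-3,-8 \right)} V{\left(-9 \right)} = -112 - -9 = -112 + 9 = -103$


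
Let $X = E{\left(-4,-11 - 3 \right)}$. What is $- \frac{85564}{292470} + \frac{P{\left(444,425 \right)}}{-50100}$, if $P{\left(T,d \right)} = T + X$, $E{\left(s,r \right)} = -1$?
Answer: $- \frac{49070229}{162808300} \approx -0.3014$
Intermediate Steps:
$X = -1$
$P{\left(T,d \right)} = -1 + T$ ($P{\left(T,d \right)} = T - 1 = -1 + T$)
$- \frac{85564}{292470} + \frac{P{\left(444,425 \right)}}{-50100} = - \frac{85564}{292470} + \frac{-1 + 444}{-50100} = \left(-85564\right) \frac{1}{292470} + 443 \left(- \frac{1}{50100}\right) = - \frac{42782}{146235} - \frac{443}{50100} = - \frac{49070229}{162808300}$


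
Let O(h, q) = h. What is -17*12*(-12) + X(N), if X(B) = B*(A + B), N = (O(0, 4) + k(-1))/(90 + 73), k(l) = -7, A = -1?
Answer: 65042102/26569 ≈ 2448.0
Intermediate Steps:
N = -7/163 (N = (0 - 7)/(90 + 73) = -7/163 ≈ -0.042945)
X(B) = B*(-1 + B)
-17*12*(-12) + X(N) = -17*12*(-12) - 7*(-1 - 7/163)/163 = -204*(-12) - 7/163*(-170/163) = 2448 + 1190/26569 = 65042102/26569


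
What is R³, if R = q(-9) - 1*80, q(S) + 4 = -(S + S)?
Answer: -287496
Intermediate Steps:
q(S) = -4 - 2*S (q(S) = -4 - (S + S) = -4 - 2*S)
R = -66 (R = (-4 - 2*(-9)) - 1*80 = (-4 + 18) - 80 = 14 - 80 = -66)
R³ = (-66)³ = -287496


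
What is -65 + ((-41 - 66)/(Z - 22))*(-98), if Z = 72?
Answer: 3618/25 ≈ 144.72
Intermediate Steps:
-65 + ((-41 - 66)/(Z - 22))*(-98) = -65 + ((-41 - 66)/(72 - 22))*(-98) = -65 - 107/50*(-98) = -65 + 5243/25 = 3618/25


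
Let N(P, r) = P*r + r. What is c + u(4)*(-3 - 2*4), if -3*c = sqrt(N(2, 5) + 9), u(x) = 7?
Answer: -77 - 2*sqrt(6)/3 ≈ -78.633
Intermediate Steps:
N(P, r) = r + P*r
c = -2*sqrt(6)/3 (c = -sqrt(5*(1 + 2) + 9)/3 = -sqrt(5*3 + 9)/3 = -sqrt(15 + 9)/3 = -2*sqrt(6)/3 ≈ -1.6330)
c + u(4)*(-3 - 2*4) = -2*sqrt(6)/3 + 7*(-3 - 2*4) = -2*sqrt(6)/3 + 7*(-3 - 8) = -2*sqrt(6)/3 + 7*(-11) = -2*sqrt(6)/3 - 77 = -77 - 2*sqrt(6)/3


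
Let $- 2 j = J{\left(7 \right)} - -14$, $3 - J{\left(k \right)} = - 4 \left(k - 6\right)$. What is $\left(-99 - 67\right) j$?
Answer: $1743$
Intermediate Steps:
$J{\left(k \right)} = -21 + 4 k$ ($J{\left(k \right)} = 3 - - 4 \left(k - 6\right) = 3 - - 4 \left(-6 + k\right) = 3 - \left(24 - 4 k\right) = 3 + \left(-24 + 4 k\right) = -21 + 4 k$)
$j = - \frac{21}{2}$ ($j = - \frac{\left(-21 + 4 \cdot 7\right) - -14}{2} = - \frac{\left(-21 + 28\right) + 14}{2} = - \frac{7 + 14}{2} = \left(- \frac{1}{2}\right) 21 = - \frac{21}{2} \approx -10.5$)
$\left(-99 - 67\right) j = \left(-99 - 67\right) \left(- \frac{21}{2}\right) = \left(-166\right) \left(- \frac{21}{2}\right) = 1743$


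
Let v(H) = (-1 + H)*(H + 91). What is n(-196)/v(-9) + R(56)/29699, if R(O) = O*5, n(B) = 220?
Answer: -315209/1217659 ≈ -0.25886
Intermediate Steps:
R(O) = 5*O
v(H) = (-1 + H)*(91 + H)
n(-196)/v(-9) + R(56)/29699 = 220/(-91 + (-9)² + 90*(-9)) + (5*56)/29699 = 220/(-91 + 81 - 810) + 280*(1/29699) = 220/(-820) + 280/29699 = 220*(-1/820) + 280/29699 = -11/41 + 280/29699 = -315209/1217659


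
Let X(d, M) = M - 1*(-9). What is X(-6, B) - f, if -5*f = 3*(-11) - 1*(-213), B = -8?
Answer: 37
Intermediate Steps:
X(d, M) = 9 + M (X(d, M) = M + 9 = 9 + M)
f = -36 (f = -(3*(-11) - 1*(-213))/5 = -(-33 + 213)/5 = -1/5*180 = -36)
X(-6, B) - f = (9 - 8) - 1*(-36) = 1 + 36 = 37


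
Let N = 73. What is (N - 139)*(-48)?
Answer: 3168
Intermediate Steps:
(N - 139)*(-48) = (73 - 139)*(-48) = -66*(-48) = 3168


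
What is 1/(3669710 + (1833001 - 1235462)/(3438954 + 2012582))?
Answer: 5451536/20005556772099 ≈ 2.7250e-7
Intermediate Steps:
1/(3669710 + (1833001 - 1235462)/(3438954 + 2012582)) = 1/(3669710 + 597539/5451536) = 1/(20005556772099/5451536) = 5451536/20005556772099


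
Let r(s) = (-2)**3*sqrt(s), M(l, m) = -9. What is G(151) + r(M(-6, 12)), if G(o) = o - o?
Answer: -24*I ≈ -24.0*I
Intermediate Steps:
G(o) = 0
r(s) = -8*sqrt(s)
G(151) + r(M(-6, 12)) = 0 - 24*I = -24*I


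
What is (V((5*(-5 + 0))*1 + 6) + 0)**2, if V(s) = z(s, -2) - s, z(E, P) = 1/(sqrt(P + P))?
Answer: (-38 + I)**2/4 ≈ 360.75 - 19.0*I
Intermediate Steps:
z(E, P) = sqrt(2)/(2*sqrt(P)) (z(E, P) = 1/(sqrt(2*P)) = 1/(sqrt(2)*sqrt(P)) = sqrt(2)/(2*sqrt(P)))
V(s) = -s - I/2 (V(s) = sqrt(2)/(2*sqrt(-2)) - s = sqrt(2)*(-I*sqrt(2)/2)/2 - s = -I/2 - s = -s - I/2)
(V((5*(-5 + 0))*1 + 6) + 0)**2 = ((-((5*(-5 + 0))*1 + 6) - I/2) + 0)**2 = ((-((5*(-5))*1 + 6) - I/2) + 0)**2 = ((-(-25*1 + 6) - I/2) + 0)**2 = ((-(-25 + 6) - I/2) + 0)**2 = ((-1*(-19) - I/2) + 0)**2 = ((19 - I/2) + 0)**2 = (19 - I/2)**2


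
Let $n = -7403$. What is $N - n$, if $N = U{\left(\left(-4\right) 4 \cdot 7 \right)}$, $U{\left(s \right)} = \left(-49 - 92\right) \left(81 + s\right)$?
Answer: $11774$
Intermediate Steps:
$U{\left(s \right)} = -11421 - 141 s$ ($U{\left(s \right)} = - 141 \left(81 + s\right) = -11421 - 141 s$)
$N = 4371$ ($N = -11421 - 141 \left(-4\right) 4 \cdot 7 = -11421 - 141 \left(\left(-16\right) 7\right) = -11421 - -15792 = -11421 + 15792 = 4371$)
$N - n = 4371 - -7403 = 4371 + 7403 = 11774$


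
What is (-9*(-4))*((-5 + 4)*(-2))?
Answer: 72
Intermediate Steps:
(-9*(-4))*((-5 + 4)*(-2)) = 36*(-1*(-2)) = 36*2 = 72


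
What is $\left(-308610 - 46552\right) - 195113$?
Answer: $-550275$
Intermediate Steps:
$\left(-308610 - 46552\right) - 195113 = -355162 - 195113 = -550275$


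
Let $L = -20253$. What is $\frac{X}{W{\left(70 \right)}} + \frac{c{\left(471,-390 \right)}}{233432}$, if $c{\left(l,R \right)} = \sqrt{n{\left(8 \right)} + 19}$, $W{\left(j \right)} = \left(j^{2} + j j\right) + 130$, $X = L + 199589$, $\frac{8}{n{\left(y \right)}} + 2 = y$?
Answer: $\frac{89668}{4965} + \frac{\sqrt{183}}{700296} \approx 18.06$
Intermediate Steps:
$n{\left(y \right)} = \frac{8}{-2 + y}$
$X = 179336$ ($X = -20253 + 199589 = 179336$)
$W{\left(j \right)} = 130 + 2 j^{2}$ ($W{\left(j \right)} = \left(j^{2} + j^{2}\right) + 130 = 2 j^{2} + 130 = 130 + 2 j^{2}$)
$c{\left(l,R \right)} = \frac{\sqrt{183}}{3}$ ($c{\left(l,R \right)} = \sqrt{\frac{8}{-2 + 8} + 19} = \sqrt{\frac{8}{6} + 19} = \sqrt{8 \cdot \frac{1}{6} + 19} = \sqrt{\frac{4}{3} + 19} = \sqrt{\frac{61}{3}} = \frac{\sqrt{183}}{3}$)
$\frac{X}{W{\left(70 \right)}} + \frac{c{\left(471,-390 \right)}}{233432} = \frac{179336}{130 + 2 \cdot 70^{2}} + \frac{\frac{1}{3} \sqrt{183}}{233432} = \frac{179336}{130 + 2 \cdot 4900} + \frac{\sqrt{183}}{3} \cdot \frac{1}{233432} = \frac{179336}{130 + 9800} + \frac{\sqrt{183}}{700296} = \frac{179336}{9930} + \frac{\sqrt{183}}{700296} = 179336 \cdot \frac{1}{9930} + \frac{\sqrt{183}}{700296} = \frac{89668}{4965} + \frac{\sqrt{183}}{700296}$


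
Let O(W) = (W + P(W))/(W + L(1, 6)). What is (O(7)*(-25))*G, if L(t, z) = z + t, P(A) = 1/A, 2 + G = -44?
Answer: 28750/49 ≈ 586.73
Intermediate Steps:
G = -46 (G = -2 - 44 = -46)
L(t, z) = t + z
O(W) = (W + 1/W)/(7 + W) (O(W) = (W + 1/W)/(W + (1 + 6)) = (W + 1/W)/(W + 7) = (W + 1/W)/(7 + W))
(O(7)*(-25))*G = (((1 + 7²)/(7*(7 + 7)))*(-25))*(-46) = (((⅐)*(1 + 49)/14)*(-25))*(-46) = (((⅐)*(1/14)*50)*(-25))*(-46) = ((25/49)*(-25))*(-46) = -625/49*(-46) = 28750/49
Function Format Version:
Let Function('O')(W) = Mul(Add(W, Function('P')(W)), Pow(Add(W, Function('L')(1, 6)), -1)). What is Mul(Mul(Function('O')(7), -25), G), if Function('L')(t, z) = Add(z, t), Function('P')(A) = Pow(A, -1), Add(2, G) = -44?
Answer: Rational(28750, 49) ≈ 586.73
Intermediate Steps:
G = -46 (G = Add(-2, -44) = -46)
Function('L')(t, z) = Add(t, z)
Function('O')(W) = Mul(Pow(Add(7, W), -1), Add(W, Pow(W, -1))) (Function('O')(W) = Mul(Add(W, Pow(W, -1)), Pow(Add(W, Add(1, 6)), -1)) = Mul(Add(W, Pow(W, -1)), Pow(Add(W, 7), -1)) = Mul(Add(W, Pow(W, -1)), Pow(Add(7, W), -1)) = Mul(Pow(Add(7, W), -1), Add(W, Pow(W, -1))))
Mul(Mul(Function('O')(7), -25), G) = Mul(Mul(Mul(Pow(7, -1), Pow(Add(7, 7), -1), Add(1, Pow(7, 2))), -25), -46) = Mul(Mul(Mul(Rational(1, 7), Pow(14, -1), Add(1, 49)), -25), -46) = Mul(Mul(Mul(Rational(1, 7), Rational(1, 14), 50), -25), -46) = Mul(Mul(Rational(25, 49), -25), -46) = Mul(Rational(-625, 49), -46) = Rational(28750, 49)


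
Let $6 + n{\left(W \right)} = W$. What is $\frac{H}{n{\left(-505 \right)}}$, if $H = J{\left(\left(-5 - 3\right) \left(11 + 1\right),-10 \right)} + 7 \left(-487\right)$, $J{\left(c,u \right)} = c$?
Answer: $\frac{3505}{511} \approx 6.8591$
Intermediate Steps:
$n{\left(W \right)} = -6 + W$
$H = -3505$ ($H = \left(-5 - 3\right) \left(11 + 1\right) + 7 \left(-487\right) = \left(-8\right) 12 - 3409 = -96 - 3409 = -3505$)
$\frac{H}{n{\left(-505 \right)}} = - \frac{3505}{-6 - 505} = - \frac{3505}{-511} = \left(-3505\right) \left(- \frac{1}{511}\right) = \frac{3505}{511}$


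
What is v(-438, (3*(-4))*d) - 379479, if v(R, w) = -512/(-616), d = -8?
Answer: -29219819/77 ≈ -3.7948e+5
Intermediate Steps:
v(R, w) = 64/77 (v(R, w) = -512*(-1/616) = 64/77)
v(-438, (3*(-4))*d) - 379479 = 64/77 - 379479 = -29219819/77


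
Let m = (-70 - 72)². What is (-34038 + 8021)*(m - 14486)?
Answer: -147724526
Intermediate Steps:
m = 20164 (m = (-142)² = 20164)
(-34038 + 8021)*(m - 14486) = (-34038 + 8021)*(20164 - 14486) = -26017*5678 = -147724526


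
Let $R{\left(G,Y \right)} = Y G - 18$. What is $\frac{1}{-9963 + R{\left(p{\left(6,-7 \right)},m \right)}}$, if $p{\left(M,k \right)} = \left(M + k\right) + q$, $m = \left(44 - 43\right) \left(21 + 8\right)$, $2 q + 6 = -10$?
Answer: $- \frac{1}{10242} \approx -9.7637 \cdot 10^{-5}$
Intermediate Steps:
$q = -8$ ($q = -3 + \frac{1}{2} \left(-10\right) = -3 - 5 = -8$)
$m = 29$ ($m = 1 \cdot 29 = 29$)
$p{\left(M,k \right)} = -8 + M + k$ ($p{\left(M,k \right)} = \left(M + k\right) - 8 = -8 + M + k$)
$R{\left(G,Y \right)} = -18 + G Y$ ($R{\left(G,Y \right)} = G Y - 18 = -18 + G Y$)
$\frac{1}{-9963 + R{\left(p{\left(6,-7 \right)},m \right)}} = \frac{1}{-9963 + \left(-18 + \left(-8 + 6 - 7\right) 29\right)} = \frac{1}{-9963 - 279} = \frac{1}{-10242} = - \frac{1}{10242}$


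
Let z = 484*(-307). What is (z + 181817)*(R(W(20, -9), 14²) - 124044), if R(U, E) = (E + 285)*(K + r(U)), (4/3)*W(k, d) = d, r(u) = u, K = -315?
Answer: -37057745067/4 ≈ -9.2644e+9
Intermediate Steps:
W(k, d) = 3*d/4
R(U, E) = (-315 + U)*(285 + E) (R(U, E) = (E + 285)*(-315 + U) = (285 + E)*(-315 + U) = (-315 + U)*(285 + E))
z = -148588
(z + 181817)*(R(W(20, -9), 14²) - 124044) = (-148588 + 181817)*((-89775 - 315*14² + 285*((¾)*(-9)) + 14²*((¾)*(-9))) - 124044) = 33229*((-89775 - 315*196 + 285*(-27/4) + 196*(-27/4)) - 124044) = 33229*((-89775 - 61740 - 7695/4 - 1323) - 124044) = 33229*(-619047/4 - 124044) = 33229*(-1115223/4) = -37057745067/4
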